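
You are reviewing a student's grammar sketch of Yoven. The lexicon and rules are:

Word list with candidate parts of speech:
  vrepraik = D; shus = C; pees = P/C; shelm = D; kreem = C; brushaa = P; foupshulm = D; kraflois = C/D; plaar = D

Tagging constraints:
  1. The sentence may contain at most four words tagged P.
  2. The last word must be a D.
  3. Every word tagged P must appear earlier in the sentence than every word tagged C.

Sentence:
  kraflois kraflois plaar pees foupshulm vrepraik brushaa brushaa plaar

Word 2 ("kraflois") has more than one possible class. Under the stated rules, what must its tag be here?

Candidates per position — 1:kraflois {C,D}; 2:kraflois {C,D}; 3:plaar {D}; 4:pees {P,C}; 5:foupshulm {D}; 6:vrepraik {D}; 7:brushaa {P}; 8:brushaa {P}; 9:plaar {D}.
Position 1: C is ruled out by rule 3; that leaves D.
Position 2: C is ruled out by rule 3; that leaves D.
Position 4: C is ruled out by rule 3; that leaves P.
The unique satisfying tagging is: D D D P D D P P D.
Verifying each rule — rule 1 satisfied; rule 2 satisfied; rule 3 satisfied.

D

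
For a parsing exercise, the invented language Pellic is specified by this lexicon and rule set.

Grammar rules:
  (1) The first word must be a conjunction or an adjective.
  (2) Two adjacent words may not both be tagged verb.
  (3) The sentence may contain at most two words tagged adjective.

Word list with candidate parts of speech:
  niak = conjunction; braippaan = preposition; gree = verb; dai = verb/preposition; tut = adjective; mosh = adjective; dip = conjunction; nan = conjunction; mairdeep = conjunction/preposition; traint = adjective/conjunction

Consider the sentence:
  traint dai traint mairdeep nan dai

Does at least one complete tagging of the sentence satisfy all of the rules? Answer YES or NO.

YES

Candidates per position — 1:traint {adjective,conjunction}; 2:dai {verb,preposition}; 3:traint {adjective,conjunction}; 4:mairdeep {conjunction,preposition}; 5:nan {conjunction}; 6:dai {verb,preposition}.
One satisfying assignment: adjective verb conjunction conjunction conjunction preposition.
Verifying each rule — rule 1 ok; rule 2 ok; rule 3 ok.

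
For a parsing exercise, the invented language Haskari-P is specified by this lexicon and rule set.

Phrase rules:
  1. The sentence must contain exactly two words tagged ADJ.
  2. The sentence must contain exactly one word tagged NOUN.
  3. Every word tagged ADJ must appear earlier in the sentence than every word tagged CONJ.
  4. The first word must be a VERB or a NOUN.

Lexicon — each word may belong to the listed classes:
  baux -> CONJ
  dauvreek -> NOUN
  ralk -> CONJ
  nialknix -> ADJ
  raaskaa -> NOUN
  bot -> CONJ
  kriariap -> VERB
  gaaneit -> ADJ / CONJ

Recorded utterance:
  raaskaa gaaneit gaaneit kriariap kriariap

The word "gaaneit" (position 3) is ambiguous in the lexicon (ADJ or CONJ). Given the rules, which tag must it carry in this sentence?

Candidates per position — 1:raaskaa {NOUN}; 2:gaaneit {ADJ,CONJ}; 3:gaaneit {ADJ,CONJ}; 4:kriariap {VERB}; 5:kriariap {VERB}.
Position 2: tagging it CONJ would leave rule 1 unsatisfiable, so it must be ADJ.
Position 3: tagging it CONJ would leave rule 1 unsatisfiable, so it must be ADJ.
That leaves exactly one tagging: NOUN ADJ ADJ VERB VERB.
Verifying each rule — rule 1 ok; rule 2 ok; rule 3 ok; rule 4 ok.

ADJ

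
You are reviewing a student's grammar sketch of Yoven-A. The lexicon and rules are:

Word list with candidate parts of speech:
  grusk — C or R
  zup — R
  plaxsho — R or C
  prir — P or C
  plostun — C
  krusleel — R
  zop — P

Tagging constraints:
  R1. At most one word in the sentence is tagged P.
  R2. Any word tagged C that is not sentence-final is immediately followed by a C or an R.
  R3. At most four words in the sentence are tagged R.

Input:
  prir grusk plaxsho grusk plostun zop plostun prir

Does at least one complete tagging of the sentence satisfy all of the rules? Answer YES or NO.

Candidates per position — 1:prir {P,C}; 2:grusk {C,R}; 3:plaxsho {R,C}; 4:grusk {C,R}; 5:plostun {C}; 6:zop {P}; 7:plostun {C}; 8:prir {P,C}.
Rule 2 cannot be satisfied by any choice of tags from the lexicon.
So there is no consistent tagging.

NO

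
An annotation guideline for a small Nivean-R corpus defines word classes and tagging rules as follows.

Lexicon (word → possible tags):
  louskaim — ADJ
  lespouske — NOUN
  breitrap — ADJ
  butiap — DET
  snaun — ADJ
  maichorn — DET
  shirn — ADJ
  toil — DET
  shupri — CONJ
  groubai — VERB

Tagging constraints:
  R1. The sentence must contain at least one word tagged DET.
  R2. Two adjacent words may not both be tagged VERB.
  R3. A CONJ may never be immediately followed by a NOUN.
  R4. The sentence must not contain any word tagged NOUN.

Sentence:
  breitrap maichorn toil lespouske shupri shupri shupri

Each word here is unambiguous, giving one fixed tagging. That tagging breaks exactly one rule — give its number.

Fixed tagging: ADJ DET DET NOUN CONJ CONJ CONJ.
Applying the rules: R1 ok, R2 ok, R3 ok, R4 fails.
Only rule 4 fails.

4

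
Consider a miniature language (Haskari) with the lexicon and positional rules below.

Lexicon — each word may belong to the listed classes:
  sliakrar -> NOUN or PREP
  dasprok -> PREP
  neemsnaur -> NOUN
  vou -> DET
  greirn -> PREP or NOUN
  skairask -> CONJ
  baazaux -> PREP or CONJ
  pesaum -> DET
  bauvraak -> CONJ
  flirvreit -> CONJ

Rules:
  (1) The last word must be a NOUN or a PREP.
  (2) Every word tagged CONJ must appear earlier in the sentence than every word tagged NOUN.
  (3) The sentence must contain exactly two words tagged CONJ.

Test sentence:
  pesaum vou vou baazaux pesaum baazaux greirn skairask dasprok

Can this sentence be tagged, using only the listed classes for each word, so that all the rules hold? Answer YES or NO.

YES

Candidates per position — 1:pesaum {DET}; 2:vou {DET}; 3:vou {DET}; 4:baazaux {PREP,CONJ}; 5:pesaum {DET}; 6:baazaux {PREP,CONJ}; 7:greirn {PREP,NOUN}; 8:skairask {CONJ}; 9:dasprok {PREP}.
One satisfying assignment: DET DET DET PREP DET CONJ PREP CONJ PREP.
Rule-by-rule: rule 1 ok; rule 2 ok; rule 3 ok.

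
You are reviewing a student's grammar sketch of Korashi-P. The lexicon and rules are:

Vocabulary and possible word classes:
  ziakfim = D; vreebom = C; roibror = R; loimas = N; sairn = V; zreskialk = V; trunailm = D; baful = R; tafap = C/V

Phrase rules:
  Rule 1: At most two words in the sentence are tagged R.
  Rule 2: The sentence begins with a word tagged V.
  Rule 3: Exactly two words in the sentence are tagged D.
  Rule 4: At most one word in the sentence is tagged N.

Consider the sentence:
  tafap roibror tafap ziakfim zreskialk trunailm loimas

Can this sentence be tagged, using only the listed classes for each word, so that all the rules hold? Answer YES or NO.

Candidates per position — 1:tafap {C,V}; 2:roibror {R}; 3:tafap {C,V}; 4:ziakfim {D}; 5:zreskialk {V}; 6:trunailm {D}; 7:loimas {N}.
One satisfying assignment: V R C D V D N.
Checking: rule 1 ok; rule 2 ok; rule 3 ok; rule 4 ok.

YES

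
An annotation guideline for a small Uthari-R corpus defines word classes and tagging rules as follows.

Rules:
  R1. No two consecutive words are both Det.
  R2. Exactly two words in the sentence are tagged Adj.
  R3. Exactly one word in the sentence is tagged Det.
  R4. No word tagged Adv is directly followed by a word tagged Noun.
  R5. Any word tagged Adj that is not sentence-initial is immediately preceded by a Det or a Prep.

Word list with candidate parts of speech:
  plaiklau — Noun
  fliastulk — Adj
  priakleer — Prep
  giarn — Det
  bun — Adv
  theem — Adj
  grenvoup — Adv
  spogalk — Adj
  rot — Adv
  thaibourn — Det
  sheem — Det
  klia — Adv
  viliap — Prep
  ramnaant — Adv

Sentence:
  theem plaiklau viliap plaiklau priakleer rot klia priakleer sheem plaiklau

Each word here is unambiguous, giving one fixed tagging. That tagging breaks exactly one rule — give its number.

2

Fixed tagging: Adj Noun Prep Noun Prep Adv Adv Prep Det Noun.
Applying the rules: R1 pass, R2 fail, R3 pass, R4 pass, R5 pass.
Only rule 2 fails.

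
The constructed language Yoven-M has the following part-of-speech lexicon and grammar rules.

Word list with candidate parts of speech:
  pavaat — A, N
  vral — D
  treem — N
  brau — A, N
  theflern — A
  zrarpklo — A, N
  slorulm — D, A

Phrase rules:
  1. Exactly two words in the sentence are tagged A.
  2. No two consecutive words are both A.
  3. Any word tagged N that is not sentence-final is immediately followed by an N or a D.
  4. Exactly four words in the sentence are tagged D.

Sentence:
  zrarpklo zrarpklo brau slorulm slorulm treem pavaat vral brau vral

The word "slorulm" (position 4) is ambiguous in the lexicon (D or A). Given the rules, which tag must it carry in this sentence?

D

Candidates per position — 1:zrarpklo {A,N}; 2:zrarpklo {A,N}; 3:brau {A,N}; 4:slorulm {D,A}; 5:slorulm {D,A}; 6:treem {N}; 7:pavaat {A,N}; 8:vral {D}; 9:brau {A,N}; 10:vral {D}.
If word 4 were A, no tagging could satisfy rule 4; so word 4 is D.
If word 5 were A, no tagging could satisfy rule 4; so word 5 is D.
If word 7 were A, no tagging could satisfy rule 3; so word 7 is N.
The remaining ambiguous positions (1, 2, 3, 9) are resolved jointly — only one combination satisfies every rule.
The unique satisfying tagging is: A N N D D N N D A D.
Check: rule 1 ok; rule 2 ok; rule 3 ok; rule 4 ok.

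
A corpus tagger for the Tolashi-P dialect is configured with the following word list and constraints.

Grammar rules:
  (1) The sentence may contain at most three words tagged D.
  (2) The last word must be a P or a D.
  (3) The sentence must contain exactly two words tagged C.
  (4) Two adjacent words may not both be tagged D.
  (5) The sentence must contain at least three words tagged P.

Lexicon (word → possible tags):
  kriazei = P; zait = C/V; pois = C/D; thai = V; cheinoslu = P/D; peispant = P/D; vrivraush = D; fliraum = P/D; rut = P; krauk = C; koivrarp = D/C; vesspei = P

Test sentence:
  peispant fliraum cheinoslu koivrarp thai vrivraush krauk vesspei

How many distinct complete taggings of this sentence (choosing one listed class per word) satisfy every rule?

4

Candidates per position — 1:peispant {P,D}; 2:fliraum {P,D}; 3:cheinoslu {P,D}; 4:koivrarp {D,C}; 5:thai {V}; 6:vrivraush {D}; 7:krauk {C}; 8:vesspei {P}.
There are 16 candidate sequences in total.
The sequences that satisfy every rule: P P P C V D C P; P P D C V D C P; P D P C V D C P; D P P C V D C P.
Count = 4.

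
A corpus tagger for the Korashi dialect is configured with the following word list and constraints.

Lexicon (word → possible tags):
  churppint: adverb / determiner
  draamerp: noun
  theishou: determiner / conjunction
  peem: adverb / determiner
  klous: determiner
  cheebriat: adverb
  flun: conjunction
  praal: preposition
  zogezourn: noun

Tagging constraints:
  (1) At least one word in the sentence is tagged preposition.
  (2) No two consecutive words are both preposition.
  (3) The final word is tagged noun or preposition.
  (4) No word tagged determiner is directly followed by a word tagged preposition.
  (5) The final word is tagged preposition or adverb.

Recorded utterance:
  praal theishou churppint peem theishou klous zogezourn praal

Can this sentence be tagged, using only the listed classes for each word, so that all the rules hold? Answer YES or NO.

Candidates per position — 1:praal {preposition}; 2:theishou {determiner,conjunction}; 3:churppint {adverb,determiner}; 4:peem {adverb,determiner}; 5:theishou {determiner,conjunction}; 6:klous {determiner}; 7:zogezourn {noun}; 8:praal {preposition}.
One satisfying assignment: preposition determiner determiner adverb conjunction determiner noun preposition.
Rule-by-rule: rule 1 ok; rule 2 ok; rule 3 ok; rule 4 ok; rule 5 ok.

YES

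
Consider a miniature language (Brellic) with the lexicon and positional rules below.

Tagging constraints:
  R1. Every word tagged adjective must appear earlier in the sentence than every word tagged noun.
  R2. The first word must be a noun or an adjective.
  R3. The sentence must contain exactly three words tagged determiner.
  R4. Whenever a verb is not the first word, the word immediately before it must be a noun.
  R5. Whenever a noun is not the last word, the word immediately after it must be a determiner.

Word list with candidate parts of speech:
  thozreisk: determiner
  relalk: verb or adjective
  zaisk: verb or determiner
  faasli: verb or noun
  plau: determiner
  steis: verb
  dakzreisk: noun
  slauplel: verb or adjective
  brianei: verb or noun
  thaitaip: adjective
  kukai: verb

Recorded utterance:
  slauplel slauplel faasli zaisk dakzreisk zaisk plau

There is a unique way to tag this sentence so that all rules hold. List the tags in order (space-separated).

Candidates per position — 1:slauplel {verb,adjective}; 2:slauplel {verb,adjective}; 3:faasli {verb,noun}; 4:zaisk {verb,determiner}; 5:dakzreisk {noun}; 6:zaisk {verb,determiner}; 7:plau {determiner}.
Position 1: verb is ruled out by rule 2; that leaves adjective.
Position 2: verb is ruled out by rule 4; that leaves adjective.
Position 3: verb is ruled out by rule 4; that leaves noun.
Position 4: verb is ruled out by rule 3; that leaves determiner.
Position 6: verb is ruled out by rule 3; that leaves determiner.
So the tagging must be: adjective adjective noun determiner noun determiner determiner.
Rule-by-rule: rule 1 satisfied; rule 2 satisfied; rule 3 satisfied; rule 4 satisfied; rule 5 satisfied.

adjective adjective noun determiner noun determiner determiner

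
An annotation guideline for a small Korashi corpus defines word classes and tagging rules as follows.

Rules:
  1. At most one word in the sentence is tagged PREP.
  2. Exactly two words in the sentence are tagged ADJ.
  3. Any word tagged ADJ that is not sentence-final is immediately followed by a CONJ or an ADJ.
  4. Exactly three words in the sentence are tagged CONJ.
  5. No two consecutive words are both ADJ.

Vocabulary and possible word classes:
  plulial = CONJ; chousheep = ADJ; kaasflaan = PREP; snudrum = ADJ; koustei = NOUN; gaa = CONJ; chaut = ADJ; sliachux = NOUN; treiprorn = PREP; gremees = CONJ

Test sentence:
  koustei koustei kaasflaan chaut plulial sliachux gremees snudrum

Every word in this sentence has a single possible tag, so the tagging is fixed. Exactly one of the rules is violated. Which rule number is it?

4

Fixed tagging: NOUN NOUN PREP ADJ CONJ NOUN CONJ ADJ.
Rule check: R1 pass, R2 pass, R3 pass, R4 fail, R5 pass.
Only rule 4 fails.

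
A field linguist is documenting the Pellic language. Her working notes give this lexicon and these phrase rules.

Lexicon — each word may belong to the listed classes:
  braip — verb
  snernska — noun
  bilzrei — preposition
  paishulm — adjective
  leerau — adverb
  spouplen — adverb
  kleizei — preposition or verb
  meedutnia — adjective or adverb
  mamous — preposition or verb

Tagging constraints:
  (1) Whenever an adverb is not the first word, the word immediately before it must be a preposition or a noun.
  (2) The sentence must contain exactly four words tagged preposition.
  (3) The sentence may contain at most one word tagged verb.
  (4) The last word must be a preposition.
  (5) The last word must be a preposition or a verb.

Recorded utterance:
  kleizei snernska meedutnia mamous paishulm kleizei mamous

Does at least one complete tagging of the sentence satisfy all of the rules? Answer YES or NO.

Candidates per position — 1:kleizei {preposition,verb}; 2:snernska {noun}; 3:meedutnia {adjective,adverb}; 4:mamous {preposition,verb}; 5:paishulm {adjective}; 6:kleizei {preposition,verb}; 7:mamous {preposition,verb}.
One satisfying assignment: preposition noun adverb preposition adjective preposition preposition.
Check: rule 1 ok; rule 2 ok; rule 3 ok; rule 4 ok; rule 5 ok.

YES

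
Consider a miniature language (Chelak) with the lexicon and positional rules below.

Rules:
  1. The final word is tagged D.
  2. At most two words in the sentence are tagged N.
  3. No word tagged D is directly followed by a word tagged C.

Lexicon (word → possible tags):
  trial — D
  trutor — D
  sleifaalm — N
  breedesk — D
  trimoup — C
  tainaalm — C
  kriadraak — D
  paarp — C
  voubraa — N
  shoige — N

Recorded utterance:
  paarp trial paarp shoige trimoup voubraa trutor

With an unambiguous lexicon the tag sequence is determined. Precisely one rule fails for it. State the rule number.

Fixed tagging: C D C N C N D.
Checking each rule: R1 ok, R2 ok, R3 fails.
Only rule 3 fails.

3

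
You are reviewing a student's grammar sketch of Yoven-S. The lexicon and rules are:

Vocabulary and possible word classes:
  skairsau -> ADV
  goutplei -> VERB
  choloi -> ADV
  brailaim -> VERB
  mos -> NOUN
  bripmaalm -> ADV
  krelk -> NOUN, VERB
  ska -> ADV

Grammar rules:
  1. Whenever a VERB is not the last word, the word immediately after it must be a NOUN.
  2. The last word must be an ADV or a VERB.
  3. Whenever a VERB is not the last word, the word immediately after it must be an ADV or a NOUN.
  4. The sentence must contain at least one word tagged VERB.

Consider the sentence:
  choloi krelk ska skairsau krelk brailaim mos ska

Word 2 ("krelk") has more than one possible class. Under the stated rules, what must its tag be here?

Candidates per position — 1:choloi {ADV}; 2:krelk {NOUN,VERB}; 3:ska {ADV}; 4:skairsau {ADV}; 5:krelk {NOUN,VERB}; 6:brailaim {VERB}; 7:mos {NOUN}; 8:ska {ADV}.
Position 2: tagging it VERB would leave rule 1 unsatisfiable, so it must be NOUN.
Position 5: tagging it VERB would leave rule 1 unsatisfiable, so it must be NOUN.
The unique satisfying tagging is: ADV NOUN ADV ADV NOUN VERB NOUN ADV.
Verifying each rule — rule 1 satisfied; rule 2 satisfied; rule 3 satisfied; rule 4 satisfied.

NOUN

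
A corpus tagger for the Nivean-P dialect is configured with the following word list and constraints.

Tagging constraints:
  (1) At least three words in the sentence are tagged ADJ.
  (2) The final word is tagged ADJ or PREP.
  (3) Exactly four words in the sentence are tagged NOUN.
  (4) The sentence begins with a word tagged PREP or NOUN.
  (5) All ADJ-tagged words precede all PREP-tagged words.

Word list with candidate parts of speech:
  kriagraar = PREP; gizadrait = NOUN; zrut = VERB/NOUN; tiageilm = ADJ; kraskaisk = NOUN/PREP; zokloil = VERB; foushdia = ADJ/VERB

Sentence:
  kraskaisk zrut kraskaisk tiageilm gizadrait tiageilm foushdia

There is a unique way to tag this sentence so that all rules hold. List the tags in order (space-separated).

NOUN NOUN NOUN ADJ NOUN ADJ ADJ

Candidates per position — 1:kraskaisk {NOUN,PREP}; 2:zrut {VERB,NOUN}; 3:kraskaisk {NOUN,PREP}; 4:tiageilm {ADJ}; 5:gizadrait {NOUN}; 6:tiageilm {ADJ}; 7:foushdia {ADJ,VERB}.
Position 1: PREP is ruled out by rule 3; that leaves NOUN.
Position 2: VERB is ruled out by rule 3; that leaves NOUN.
Position 3: PREP is ruled out by rule 3; that leaves NOUN.
Position 7: VERB is ruled out by rule 1; that leaves ADJ.
That leaves exactly one tagging: NOUN NOUN NOUN ADJ NOUN ADJ ADJ.
Check: rule 1 holds; rule 2 holds; rule 3 holds; rule 4 holds; rule 5 holds.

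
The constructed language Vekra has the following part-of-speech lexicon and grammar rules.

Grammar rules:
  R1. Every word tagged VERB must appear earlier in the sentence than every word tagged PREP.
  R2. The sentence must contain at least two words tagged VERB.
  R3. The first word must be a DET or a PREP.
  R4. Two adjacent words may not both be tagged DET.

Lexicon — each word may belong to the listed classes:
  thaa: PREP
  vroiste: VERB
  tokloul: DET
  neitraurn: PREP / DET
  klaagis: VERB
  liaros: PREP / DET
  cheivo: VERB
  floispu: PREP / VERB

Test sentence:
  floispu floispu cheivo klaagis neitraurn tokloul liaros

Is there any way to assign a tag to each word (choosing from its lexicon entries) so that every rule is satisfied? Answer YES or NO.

NO

Candidates per position — 1:floispu {PREP,VERB}; 2:floispu {PREP,VERB}; 3:cheivo {VERB}; 4:klaagis {VERB}; 5:neitraurn {PREP,DET}; 6:tokloul {DET}; 7:liaros {PREP,DET}.
Every candidate sequence violates at least one rule; no consistent tagging exists.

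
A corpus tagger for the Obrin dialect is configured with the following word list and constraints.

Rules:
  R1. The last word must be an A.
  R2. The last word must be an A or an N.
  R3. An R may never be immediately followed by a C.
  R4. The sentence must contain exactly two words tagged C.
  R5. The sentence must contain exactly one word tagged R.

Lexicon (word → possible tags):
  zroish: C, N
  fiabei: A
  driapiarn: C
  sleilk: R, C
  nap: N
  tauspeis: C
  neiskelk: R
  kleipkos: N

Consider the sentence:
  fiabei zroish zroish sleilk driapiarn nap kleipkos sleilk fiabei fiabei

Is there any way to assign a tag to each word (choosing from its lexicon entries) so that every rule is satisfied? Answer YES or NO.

Candidates per position — 1:fiabei {A}; 2:zroish {C,N}; 3:zroish {C,N}; 4:sleilk {R,C}; 5:driapiarn {C}; 6:nap {N}; 7:kleipkos {N}; 8:sleilk {R,C}; 9:fiabei {A}; 10:fiabei {A}.
One satisfying assignment: A N N C C N N R A A.
Rule-by-rule: rule 1 ✓; rule 2 ✓; rule 3 ✓; rule 4 ✓; rule 5 ✓.

YES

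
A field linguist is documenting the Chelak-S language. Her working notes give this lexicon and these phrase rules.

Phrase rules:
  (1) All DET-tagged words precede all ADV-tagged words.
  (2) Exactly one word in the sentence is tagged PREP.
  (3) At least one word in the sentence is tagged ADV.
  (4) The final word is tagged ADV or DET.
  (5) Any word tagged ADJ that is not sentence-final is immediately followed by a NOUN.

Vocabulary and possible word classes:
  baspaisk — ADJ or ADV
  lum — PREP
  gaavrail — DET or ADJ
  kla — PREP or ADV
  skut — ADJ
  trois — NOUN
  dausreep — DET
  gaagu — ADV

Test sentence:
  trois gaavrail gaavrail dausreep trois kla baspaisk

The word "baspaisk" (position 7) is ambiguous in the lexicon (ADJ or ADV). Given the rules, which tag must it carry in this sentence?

Candidates per position — 1:trois {NOUN}; 2:gaavrail {DET,ADJ}; 3:gaavrail {DET,ADJ}; 4:dausreep {DET}; 5:trois {NOUN}; 6:kla {PREP,ADV}; 7:baspaisk {ADJ,ADV}.
At position 2, choosing ADJ makes rule 5 impossible to satisfy; hence DET.
At position 3, choosing ADJ makes rule 5 impossible to satisfy; hence DET.
At position 6, choosing ADV makes rule 2 impossible to satisfy; hence PREP.
At position 7, choosing ADJ makes rule 3 impossible to satisfy; hence ADV.
The only consistent sequence is: NOUN DET DET DET NOUN PREP ADV.
Rule-by-rule: rule 1 ✓; rule 2 ✓; rule 3 ✓; rule 4 ✓; rule 5 ✓.

ADV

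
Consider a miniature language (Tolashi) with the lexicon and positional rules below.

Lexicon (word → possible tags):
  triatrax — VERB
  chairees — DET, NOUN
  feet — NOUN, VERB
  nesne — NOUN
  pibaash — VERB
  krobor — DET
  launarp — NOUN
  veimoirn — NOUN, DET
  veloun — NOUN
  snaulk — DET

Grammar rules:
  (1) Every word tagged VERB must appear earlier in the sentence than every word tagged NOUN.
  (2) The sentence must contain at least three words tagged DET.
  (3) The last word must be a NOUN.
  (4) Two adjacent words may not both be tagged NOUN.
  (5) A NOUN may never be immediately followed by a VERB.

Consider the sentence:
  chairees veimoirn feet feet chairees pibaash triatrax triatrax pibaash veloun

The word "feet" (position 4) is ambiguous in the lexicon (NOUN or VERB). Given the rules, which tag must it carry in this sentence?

Candidates per position — 1:chairees {DET,NOUN}; 2:veimoirn {NOUN,DET}; 3:feet {NOUN,VERB}; 4:feet {NOUN,VERB}; 5:chairees {DET,NOUN}; 6:pibaash {VERB}; 7:triatrax {VERB}; 8:triatrax {VERB}; 9:pibaash {VERB}; 10:veloun {NOUN}.
Word 1 cannot be NOUN — rule 1 would then fail for every completion. It is DET.
Word 2 cannot be NOUN — rule 1 would then fail for every completion. It is DET.
Word 3 cannot be NOUN — rule 1 would then fail for every completion. It is VERB.
Word 4 cannot be NOUN — rule 1 would then fail for every completion. It is VERB.
Word 5 cannot be NOUN — rule 1 would then fail for every completion. It is DET.
The only consistent sequence is: DET DET VERB VERB DET VERB VERB VERB VERB NOUN.
Rule-by-rule: rule 1 ok; rule 2 ok; rule 3 ok; rule 4 ok; rule 5 ok.

VERB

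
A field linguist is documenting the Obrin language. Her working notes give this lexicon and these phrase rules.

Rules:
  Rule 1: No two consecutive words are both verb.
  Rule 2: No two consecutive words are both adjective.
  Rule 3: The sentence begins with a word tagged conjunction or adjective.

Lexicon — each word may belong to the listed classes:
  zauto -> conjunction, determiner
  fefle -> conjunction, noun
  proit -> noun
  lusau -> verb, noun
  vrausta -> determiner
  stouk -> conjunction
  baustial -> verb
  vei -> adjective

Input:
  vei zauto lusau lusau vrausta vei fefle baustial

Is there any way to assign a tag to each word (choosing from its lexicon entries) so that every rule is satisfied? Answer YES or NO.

YES

Candidates per position — 1:vei {adjective}; 2:zauto {conjunction,determiner}; 3:lusau {verb,noun}; 4:lusau {verb,noun}; 5:vrausta {determiner}; 6:vei {adjective}; 7:fefle {conjunction,noun}; 8:baustial {verb}.
One satisfying assignment: adjective conjunction noun noun determiner adjective noun verb.
Rule-by-rule: rule 1 holds; rule 2 holds; rule 3 holds.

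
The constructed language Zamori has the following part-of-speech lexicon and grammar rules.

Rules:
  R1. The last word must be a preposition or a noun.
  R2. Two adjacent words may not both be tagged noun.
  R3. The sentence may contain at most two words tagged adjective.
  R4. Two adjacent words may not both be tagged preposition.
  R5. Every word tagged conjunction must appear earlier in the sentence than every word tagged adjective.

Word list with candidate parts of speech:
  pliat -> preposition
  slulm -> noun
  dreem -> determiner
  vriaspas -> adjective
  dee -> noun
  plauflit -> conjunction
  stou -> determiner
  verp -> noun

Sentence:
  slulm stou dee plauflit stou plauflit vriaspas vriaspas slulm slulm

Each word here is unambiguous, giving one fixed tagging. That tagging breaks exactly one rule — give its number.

2

Fixed tagging: noun determiner noun conjunction determiner conjunction adjective adjective noun noun.
Rule check: R1 holds, R2 violated, R3 holds, R4 holds, R5 holds.
Only rule 2 fails.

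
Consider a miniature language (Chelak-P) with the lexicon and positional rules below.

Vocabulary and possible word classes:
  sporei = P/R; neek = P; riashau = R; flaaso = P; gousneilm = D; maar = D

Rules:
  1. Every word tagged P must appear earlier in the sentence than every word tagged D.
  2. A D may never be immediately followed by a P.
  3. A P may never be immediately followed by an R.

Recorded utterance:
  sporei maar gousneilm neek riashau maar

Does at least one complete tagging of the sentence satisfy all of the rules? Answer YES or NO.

NO

Candidates per position — 1:sporei {P,R}; 2:maar {D}; 3:gousneilm {D}; 4:neek {P}; 5:riashau {R}; 6:maar {D}.
Rule 1 cannot be satisfied by any choice of tags from the lexicon.
So there is no consistent tagging.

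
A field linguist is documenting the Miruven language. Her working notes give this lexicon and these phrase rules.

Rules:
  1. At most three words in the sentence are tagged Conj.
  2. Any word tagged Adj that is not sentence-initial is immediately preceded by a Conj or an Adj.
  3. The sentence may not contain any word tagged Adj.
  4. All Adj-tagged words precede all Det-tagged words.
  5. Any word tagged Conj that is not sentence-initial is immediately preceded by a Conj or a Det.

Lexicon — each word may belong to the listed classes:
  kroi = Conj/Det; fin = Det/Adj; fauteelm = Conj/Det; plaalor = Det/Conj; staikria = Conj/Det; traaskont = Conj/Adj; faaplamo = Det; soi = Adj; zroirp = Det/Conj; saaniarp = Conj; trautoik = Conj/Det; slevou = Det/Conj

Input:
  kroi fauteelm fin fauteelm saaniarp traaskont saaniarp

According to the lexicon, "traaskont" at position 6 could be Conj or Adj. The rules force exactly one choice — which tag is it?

Conj

Candidates per position — 1:kroi {Conj,Det}; 2:fauteelm {Conj,Det}; 3:fin {Det,Adj}; 4:fauteelm {Conj,Det}; 5:saaniarp {Conj}; 6:traaskont {Conj,Adj}; 7:saaniarp {Conj}.
Word 3 cannot be Adj — rule 3 would then fail for every completion. It is Det.
Word 6 cannot be Adj — rule 3 would then fail for every completion. It is Conj.
Word 1 cannot be Conj — rule 1 would then fail for every completion. It is Det.
Word 2 cannot be Conj — rule 1 would then fail for every completion. It is Det.
Word 4 cannot be Conj — rule 1 would then fail for every completion. It is Det.
That leaves exactly one tagging: Det Det Det Det Conj Conj Conj.
Verifying each rule — rule 1 ✓; rule 2 ✓; rule 3 ✓; rule 4 ✓; rule 5 ✓.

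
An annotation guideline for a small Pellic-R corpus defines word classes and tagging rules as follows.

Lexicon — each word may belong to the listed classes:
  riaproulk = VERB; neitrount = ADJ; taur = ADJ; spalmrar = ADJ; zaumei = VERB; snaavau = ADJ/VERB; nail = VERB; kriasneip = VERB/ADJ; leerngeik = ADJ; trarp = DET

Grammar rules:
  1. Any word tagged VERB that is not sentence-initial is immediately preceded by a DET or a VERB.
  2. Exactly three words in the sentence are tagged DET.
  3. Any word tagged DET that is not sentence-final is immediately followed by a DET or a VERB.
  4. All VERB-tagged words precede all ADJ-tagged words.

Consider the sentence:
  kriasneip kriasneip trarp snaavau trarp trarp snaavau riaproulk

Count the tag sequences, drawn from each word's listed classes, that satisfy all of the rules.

Candidates per position — 1:kriasneip {VERB,ADJ}; 2:kriasneip {VERB,ADJ}; 3:trarp {DET}; 4:snaavau {ADJ,VERB}; 5:trarp {DET}; 6:trarp {DET}; 7:snaavau {ADJ,VERB}; 8:riaproulk {VERB}.
There are 16 candidate sequences in total.
The sequences that satisfy every rule: VERB VERB DET VERB DET DET VERB VERB.
Count = 1.

1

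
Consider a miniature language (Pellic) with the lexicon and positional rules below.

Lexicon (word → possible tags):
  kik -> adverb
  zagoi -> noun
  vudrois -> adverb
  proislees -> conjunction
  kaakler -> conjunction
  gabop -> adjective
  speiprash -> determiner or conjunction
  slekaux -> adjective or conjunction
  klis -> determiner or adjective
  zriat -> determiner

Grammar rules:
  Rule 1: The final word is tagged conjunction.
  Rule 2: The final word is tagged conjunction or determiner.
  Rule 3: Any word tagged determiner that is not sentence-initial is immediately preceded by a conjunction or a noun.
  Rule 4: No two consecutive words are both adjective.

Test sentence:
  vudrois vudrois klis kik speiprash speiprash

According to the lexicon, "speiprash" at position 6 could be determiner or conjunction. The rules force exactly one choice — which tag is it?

conjunction

Candidates per position — 1:vudrois {adverb}; 2:vudrois {adverb}; 3:klis {determiner,adjective}; 4:kik {adverb}; 5:speiprash {determiner,conjunction}; 6:speiprash {determiner,conjunction}.
Position 3: determiner is ruled out by rule 3; that leaves adjective.
Position 5: determiner is ruled out by rule 3; that leaves conjunction.
Position 6: determiner is ruled out by rule 1; that leaves conjunction.
So the tagging must be: adverb adverb adjective adverb conjunction conjunction.
Rule-by-rule: rule 1 ok; rule 2 ok; rule 3 ok; rule 4 ok.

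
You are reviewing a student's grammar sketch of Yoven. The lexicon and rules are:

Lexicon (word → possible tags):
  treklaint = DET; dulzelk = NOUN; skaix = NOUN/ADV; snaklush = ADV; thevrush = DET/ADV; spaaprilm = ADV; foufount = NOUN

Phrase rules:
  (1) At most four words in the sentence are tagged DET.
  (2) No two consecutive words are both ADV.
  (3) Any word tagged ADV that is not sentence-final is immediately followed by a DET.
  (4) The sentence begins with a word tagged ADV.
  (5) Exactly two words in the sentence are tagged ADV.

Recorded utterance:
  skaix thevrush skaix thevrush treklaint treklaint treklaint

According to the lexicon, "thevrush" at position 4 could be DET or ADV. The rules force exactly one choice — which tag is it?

Candidates per position — 1:skaix {NOUN,ADV}; 2:thevrush {DET,ADV}; 3:skaix {NOUN,ADV}; 4:thevrush {DET,ADV}; 5:treklaint {DET}; 6:treklaint {DET}; 7:treklaint {DET}.
Position 1: NOUN is ruled out by rule 4; that leaves ADV.
Position 2: ADV is ruled out by rule 2; that leaves DET.
Position 4: DET is ruled out by rule 1; that leaves ADV.
Position 3: ADV is ruled out by rule 2; that leaves NOUN.
The only consistent sequence is: ADV DET NOUN ADV DET DET DET.
Rule-by-rule: rule 1 holds; rule 2 holds; rule 3 holds; rule 4 holds; rule 5 holds.

ADV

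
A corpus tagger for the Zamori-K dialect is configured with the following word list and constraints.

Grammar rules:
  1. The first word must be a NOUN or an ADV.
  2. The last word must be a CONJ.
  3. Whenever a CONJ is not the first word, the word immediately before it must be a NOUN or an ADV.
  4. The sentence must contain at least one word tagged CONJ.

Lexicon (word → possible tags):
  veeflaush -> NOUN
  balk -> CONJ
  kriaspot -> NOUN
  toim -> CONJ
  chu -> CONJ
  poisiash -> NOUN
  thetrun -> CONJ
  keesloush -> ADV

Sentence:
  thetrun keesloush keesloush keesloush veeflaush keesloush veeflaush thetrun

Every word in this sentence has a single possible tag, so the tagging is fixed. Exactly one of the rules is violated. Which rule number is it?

Fixed tagging: CONJ ADV ADV ADV NOUN ADV NOUN CONJ.
Applying the rules: R1 fail, R2 pass, R3 pass, R4 pass.
Only rule 1 fails.

1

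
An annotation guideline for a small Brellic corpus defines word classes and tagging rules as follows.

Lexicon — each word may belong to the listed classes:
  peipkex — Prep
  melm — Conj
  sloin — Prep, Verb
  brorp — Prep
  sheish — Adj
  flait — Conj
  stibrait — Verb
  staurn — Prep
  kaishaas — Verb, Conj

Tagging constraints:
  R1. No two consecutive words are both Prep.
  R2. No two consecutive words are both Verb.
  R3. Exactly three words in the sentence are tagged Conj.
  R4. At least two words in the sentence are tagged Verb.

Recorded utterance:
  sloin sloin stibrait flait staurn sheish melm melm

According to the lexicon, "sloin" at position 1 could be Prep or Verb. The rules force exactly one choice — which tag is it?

Verb

Candidates per position — 1:sloin {Prep,Verb}; 2:sloin {Prep,Verb}; 3:stibrait {Verb}; 4:flait {Conj}; 5:staurn {Prep}; 6:sheish {Adj}; 7:melm {Conj}; 8:melm {Conj}.
Word 2 cannot be Verb — rule 2 would then fail for every completion. It is Prep.
Word 1 cannot be Prep — rule 1 would then fail for every completion. It is Verb.
The only consistent sequence is: Verb Prep Verb Conj Prep Adj Conj Conj.
Verifying each rule — rule 1 holds; rule 2 holds; rule 3 holds; rule 4 holds.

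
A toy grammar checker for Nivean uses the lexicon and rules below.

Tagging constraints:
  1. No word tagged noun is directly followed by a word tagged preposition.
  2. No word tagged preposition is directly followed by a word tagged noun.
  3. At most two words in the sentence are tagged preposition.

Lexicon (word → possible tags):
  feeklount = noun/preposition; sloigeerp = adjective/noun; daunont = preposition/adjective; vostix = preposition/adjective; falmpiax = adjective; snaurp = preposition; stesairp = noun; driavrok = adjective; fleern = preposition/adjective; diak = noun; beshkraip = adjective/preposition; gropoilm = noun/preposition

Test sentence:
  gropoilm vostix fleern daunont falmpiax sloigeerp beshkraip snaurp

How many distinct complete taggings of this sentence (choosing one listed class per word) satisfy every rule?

Candidates per position — 1:gropoilm {noun,preposition}; 2:vostix {preposition,adjective}; 3:fleern {preposition,adjective}; 4:daunont {preposition,adjective}; 5:falmpiax {adjective}; 6:sloigeerp {adjective,noun}; 7:beshkraip {adjective,preposition}; 8:snaurp {preposition}.
There are 64 candidate sequences in total.
Checking each against the rules leaves 9 sequences.
Count = 9.

9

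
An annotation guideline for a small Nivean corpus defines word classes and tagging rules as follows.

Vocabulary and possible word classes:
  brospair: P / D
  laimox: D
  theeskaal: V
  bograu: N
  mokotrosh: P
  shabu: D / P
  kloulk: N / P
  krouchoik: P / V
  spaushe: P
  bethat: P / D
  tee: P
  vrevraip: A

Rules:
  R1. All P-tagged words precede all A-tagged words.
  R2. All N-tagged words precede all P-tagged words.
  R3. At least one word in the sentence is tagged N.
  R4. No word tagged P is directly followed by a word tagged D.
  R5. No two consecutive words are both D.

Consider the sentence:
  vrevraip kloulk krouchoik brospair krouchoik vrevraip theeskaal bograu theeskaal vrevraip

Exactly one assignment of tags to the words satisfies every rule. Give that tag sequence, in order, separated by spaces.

Candidates per position — 1:vrevraip {A}; 2:kloulk {N,P}; 3:krouchoik {P,V}; 4:brospair {P,D}; 5:krouchoik {P,V}; 6:vrevraip {A}; 7:theeskaal {V}; 8:bograu {N}; 9:theeskaal {V}; 10:vrevraip {A}.
Position 2: tagging it P would leave rule 1 unsatisfiable, so it must be N.
Position 3: tagging it P would leave rule 1 unsatisfiable, so it must be V.
Position 4: tagging it P would leave rule 1 unsatisfiable, so it must be D.
Position 5: tagging it P would leave rule 1 unsatisfiable, so it must be V.
The unique satisfying tagging is: A N V D V A V N V A.
Check: rule 1 holds; rule 2 holds; rule 3 holds; rule 4 holds; rule 5 holds.

A N V D V A V N V A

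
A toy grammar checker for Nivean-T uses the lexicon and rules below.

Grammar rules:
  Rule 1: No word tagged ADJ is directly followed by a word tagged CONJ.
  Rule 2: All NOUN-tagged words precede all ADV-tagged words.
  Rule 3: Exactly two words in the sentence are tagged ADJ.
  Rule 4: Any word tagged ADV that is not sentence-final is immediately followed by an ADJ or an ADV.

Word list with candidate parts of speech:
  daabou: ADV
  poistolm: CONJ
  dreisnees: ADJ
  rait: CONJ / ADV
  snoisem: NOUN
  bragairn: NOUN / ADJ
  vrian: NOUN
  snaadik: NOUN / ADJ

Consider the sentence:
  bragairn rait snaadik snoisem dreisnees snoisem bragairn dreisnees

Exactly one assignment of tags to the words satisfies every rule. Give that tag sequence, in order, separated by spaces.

NOUN CONJ NOUN NOUN ADJ NOUN NOUN ADJ

Candidates per position — 1:bragairn {NOUN,ADJ}; 2:rait {CONJ,ADV}; 3:snaadik {NOUN,ADJ}; 4:snoisem {NOUN}; 5:dreisnees {ADJ}; 6:snoisem {NOUN}; 7:bragairn {NOUN,ADJ}; 8:dreisnees {ADJ}.
Word 1 cannot be ADJ — rule 3 would then fail for every completion. It is NOUN.
Word 2 cannot be ADV — rule 2 would then fail for every completion. It is CONJ.
Word 3 cannot be ADJ — rule 3 would then fail for every completion. It is NOUN.
Word 7 cannot be ADJ — rule 3 would then fail for every completion. It is NOUN.
That leaves exactly one tagging: NOUN CONJ NOUN NOUN ADJ NOUN NOUN ADJ.
Check: rule 1 holds; rule 2 holds; rule 3 holds; rule 4 holds.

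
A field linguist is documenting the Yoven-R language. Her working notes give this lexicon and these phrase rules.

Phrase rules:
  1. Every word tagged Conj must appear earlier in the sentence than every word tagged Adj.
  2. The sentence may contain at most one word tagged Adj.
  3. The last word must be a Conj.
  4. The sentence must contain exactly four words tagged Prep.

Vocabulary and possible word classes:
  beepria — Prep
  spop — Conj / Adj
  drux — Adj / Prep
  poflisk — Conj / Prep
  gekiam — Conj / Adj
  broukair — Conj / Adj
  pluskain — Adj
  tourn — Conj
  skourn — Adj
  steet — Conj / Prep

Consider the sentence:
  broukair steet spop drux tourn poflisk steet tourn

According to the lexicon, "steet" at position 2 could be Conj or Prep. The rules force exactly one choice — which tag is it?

Candidates per position — 1:broukair {Conj,Adj}; 2:steet {Conj,Prep}; 3:spop {Conj,Adj}; 4:drux {Adj,Prep}; 5:tourn {Conj}; 6:poflisk {Conj,Prep}; 7:steet {Conj,Prep}; 8:tourn {Conj}.
At position 1, choosing Adj makes rule 1 impossible to satisfy; hence Conj.
At position 2, choosing Conj makes rule 4 impossible to satisfy; hence Prep.
At position 3, choosing Adj makes rule 1 impossible to satisfy; hence Conj.
At position 4, choosing Adj makes rule 1 impossible to satisfy; hence Prep.
At position 6, choosing Conj makes rule 4 impossible to satisfy; hence Prep.
At position 7, choosing Conj makes rule 4 impossible to satisfy; hence Prep.
So the tagging must be: Conj Prep Conj Prep Conj Prep Prep Conj.
Verifying each rule — rule 1 ok; rule 2 ok; rule 3 ok; rule 4 ok.

Prep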